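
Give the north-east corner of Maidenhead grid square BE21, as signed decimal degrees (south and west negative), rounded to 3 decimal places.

Field B=1, E=4: +1·20° lon, +4·10° lat → SW at lon -160°, lat -50°.
Square 2, 1: +2·2° lon, +1·1° lat → SW at lon -156°, lat -49°.
Cell spans 2° lon × 1° lat. NE corner is SW corner plus one full cell.
latitude -48.000, longitude -154.000.

-48.000, -154.000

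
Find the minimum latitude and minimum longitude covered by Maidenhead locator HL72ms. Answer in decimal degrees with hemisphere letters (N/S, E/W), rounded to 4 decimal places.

Field H=7, L=11: +7·20° lon, +11·10° lat → SW at lon -40°, lat 20°.
Square 7, 2: +7·2° lon, +2·1° lat → SW at lon -26°, lat 22°.
Subsquare m=12, s=18: +12·0.0833333° lon, +18·0.0416667° lat → SW at lon -25°, lat 22.75°.
latitude 22.7500° N, longitude 25.0000° W.

22.7500° N, 25.0000° W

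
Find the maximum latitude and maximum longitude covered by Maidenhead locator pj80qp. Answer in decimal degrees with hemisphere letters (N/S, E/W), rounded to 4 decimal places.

0.6667° N, 137.4167° E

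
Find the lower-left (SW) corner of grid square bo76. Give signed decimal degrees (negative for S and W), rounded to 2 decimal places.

56.00, -146.00

Field B=1, O=14: +1·20° lon, +14·10° lat → SW at lon -160°, lat 50°.
Square 7, 6: +7·2° lon, +6·1° lat → SW at lon -146°, lat 56°.
latitude 56.00, longitude -146.00.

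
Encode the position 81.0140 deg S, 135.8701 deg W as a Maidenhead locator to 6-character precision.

Offset from 180°W / 90°S: lon 44.1299°, lat 8.9860°.
Field: 44.1299/20 → 2 → C, 8.9860/10 → 0 → A; chars CA.
Square: 4.1299/2 → 2, 8.9860/1 → 8; chars 28.
Subsquare: 0.1299/0.0833333 → 1 → b, 0.9860/0.0416667 → 23 → x; chars bx.

CA28bx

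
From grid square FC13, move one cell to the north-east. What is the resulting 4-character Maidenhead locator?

FC24

Longitude square 1; +1 → 2.
Latitude square 3; +1 → 4.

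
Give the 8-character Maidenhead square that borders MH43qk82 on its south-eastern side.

MH43qk91

Longitude extended square 8; +1 → 9.
Latitude extended square 2; −1 → 1.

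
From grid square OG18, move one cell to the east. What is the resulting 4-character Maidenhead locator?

OG28

Longitude square 1; +1 → 2.
The latitude characters are unchanged.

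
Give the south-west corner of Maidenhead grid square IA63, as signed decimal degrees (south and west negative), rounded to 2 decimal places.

Field I=8, A=0: +8·20° lon, +0·10° lat → SW at lon -20°, lat -90°.
Square 6, 3: +6·2° lon, +3·1° lat → SW at lon -8°, lat -87°.
latitude -87.00, longitude -8.00.

-87.00, -8.00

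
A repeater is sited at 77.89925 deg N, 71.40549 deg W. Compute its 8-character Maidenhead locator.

Offset from 180°W / 90°S: lon 108.59451°, lat 167.89925°.
Field (20°×10°, letters A–R): lon ⌊108.59451/20⌋ = 5 → F; lat ⌊167.89925/10⌋ = 16 → Q.
Square (2°×1°, digits 0–9): lon ⌊8.59451/2⌋ = 4; lat ⌊7.89925/1⌋ = 7.
Subsquare (5′×2.5′, letters a–x): lon ⌊0.59451/0.0833333⌋ = 7 → h; lat ⌊0.89925/0.0416667⌋ = 21 → v.
Extended square (30″×15″, digits 0–9): lon ⌊0.01118/0.00833333⌋ = 1; lat ⌊0.02425/0.00416667⌋ = 5.

FQ47hv15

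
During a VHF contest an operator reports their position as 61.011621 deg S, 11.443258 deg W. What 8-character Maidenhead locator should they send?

Add 180° to longitude and 90° to latitude: 168.55674, 28.98838.
Field: lon ⌊168.55674/20⌋ = 8 → I; lat ⌊28.98838/10⌋ = 2 → C.
Square: lon ⌊8.55674/2⌋ = 4; lat ⌊8.98838/1⌋ = 8.
Subsquare: lon ⌊0.55674/0.0833333⌋ = 6 → g; lat ⌊0.98838/0.0416667⌋ = 23 → x.
Extended square: lon ⌊0.05674/0.00833333⌋ = 6; lat ⌊0.03005/0.00416667⌋ = 7.

IC48gx67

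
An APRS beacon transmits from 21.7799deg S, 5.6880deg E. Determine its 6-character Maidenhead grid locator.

JG28uf

Offset from 180°W / 90°S: lon 185.6880°, lat 68.2201°.
Field: 185.6880/20 → 9 → J, 68.2201/10 → 6 → G; chars JG.
Square: 5.6880/2 → 2, 8.2201/1 → 8; chars 28.
Subsquare: 1.6880/0.0833333 → 20 → u, 0.2201/0.0416667 → 5 → f; chars uf.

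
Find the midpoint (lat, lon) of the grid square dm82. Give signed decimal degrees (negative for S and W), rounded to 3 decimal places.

32.500, -103.000

Field D=3, M=12: +3·20° lon, +12·10° lat → SW at lon -120°, lat 30°.
Square 8, 2: +8·2° lon, +2·1° lat → SW at lon -104°, lat 32°.
Cell spans 2° lon × 1° lat. Centre is SW corner plus half of each.
latitude 32.500, longitude -103.000.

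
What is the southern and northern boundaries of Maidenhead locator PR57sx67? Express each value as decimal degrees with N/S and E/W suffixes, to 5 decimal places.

Field P=15, R=17: +15·20° lon, +17·10° lat → SW at lon 120°, lat 80°.
Square 5, 7: +5·2° lon, +7·1° lat → SW at lon 130°, lat 87°.
Subsquare s=18, x=23: +18·0.0833333° lon, +23·0.0416667° lat → SW at lon 131.5°, lat 87.9583°.
Extended square 6, 7: +6·0.00833333° lon, +7·0.00416667° lat → SW at lon 131.55°, lat 87.9875°.
Cell spans 0.00833333° lon × 0.00416667° lat.
south 87.98750° N, north 87.99167° N.

87.98750° N, 87.99167° N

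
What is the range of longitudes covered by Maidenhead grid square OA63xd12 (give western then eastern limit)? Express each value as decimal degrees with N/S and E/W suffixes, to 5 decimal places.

Field O=14, A=0: +14·20° lon, +0·10° lat → SW at lon 100°, lat -90°.
Square 6, 3: +6·2° lon, +3·1° lat → SW at lon 112°, lat -87°.
Subsquare x=23, d=3: +23·0.0833333° lon, +3·0.0416667° lat → SW at lon 113.917°, lat -86.875°.
Extended square 1, 2: +1·0.00833333° lon, +2·0.00416667° lat → SW at lon 113.925°, lat -86.8667°.
Cell spans 0.00833333° lon × 0.00416667° lat.
west 113.92500° E, east 113.93333° E.

113.92500° E, 113.93333° E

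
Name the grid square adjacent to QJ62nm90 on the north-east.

QJ62om01

Longitude extended square 9; +1 → 10, wraps to 0, carry into subsquare.
Longitude subsquare n = 13; +1 → 14 = o.
Latitude extended square 0; +1 → 1.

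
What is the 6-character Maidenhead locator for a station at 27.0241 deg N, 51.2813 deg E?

LL57pa

Add 180° to longitude and 90° to latitude: 231.2813, 117.0241.
Field: 231.2813/20 → 11 → L, 117.0241/10 → 11 → L; chars LL.
Square: 11.2813/2 → 5, 7.0241/1 → 7; chars 57.
Subsquare: 1.2813/0.0833333 → 15 → p, 0.0241/0.0416667 → 0 → a; chars pa.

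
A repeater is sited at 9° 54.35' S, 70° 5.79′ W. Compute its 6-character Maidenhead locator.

FI40wc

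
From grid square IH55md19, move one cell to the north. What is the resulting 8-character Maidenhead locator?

IH55me10

Latitude extended square 9; +1 → 10, wraps to 0, carry into subsquare.
Latitude subsquare d = 3; +1 → 4 = e.
The longitude characters are unchanged.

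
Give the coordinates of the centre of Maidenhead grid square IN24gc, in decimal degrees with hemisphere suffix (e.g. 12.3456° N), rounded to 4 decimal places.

44.1042° N, 15.4583° W

Field I=8, N=13: +8·20° lon, +13·10° lat → SW at lon -20°, lat 40°.
Square 2, 4: +2·2° lon, +4·1° lat → SW at lon -16°, lat 44°.
Subsquare g=6, c=2: +6·0.0833333° lon, +2·0.0416667° lat → SW at lon -15.5°, lat 44.0833°.
Cell spans 0.0833333° lon × 0.0416667° lat. Centre is SW corner plus half of each.
latitude 44.1042° N, longitude 15.4583° W.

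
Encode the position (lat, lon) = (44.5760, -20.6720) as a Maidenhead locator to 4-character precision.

HN94

Shift to the Maidenhead origin (180°W, 90°S): lon 159.33, lat 134.58.
Field (20°×10°, letters A–R): lon ⌊159.33/20⌋ = 7 → H; lat ⌊134.58/10⌋ = 13 → N.
Square (2°×1°, digits 0–9): lon ⌊19.33/2⌋ = 9; lat ⌊4.58/1⌋ = 4.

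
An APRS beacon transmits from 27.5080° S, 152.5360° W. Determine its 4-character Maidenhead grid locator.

BG32

Add 180° to longitude and 90° to latitude: 27.46, 62.49.
Field: 27.46/20 → 1 → B, 62.49/10 → 6 → G; chars BG.
Square: 7.46/2 → 3, 2.49/1 → 2; chars 32.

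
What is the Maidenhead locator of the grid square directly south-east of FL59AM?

FL59bl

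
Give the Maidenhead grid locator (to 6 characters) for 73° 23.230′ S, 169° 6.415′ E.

RB46no

Offset from 180°W / 90°S: lon 349.1069°, lat 16.6128°.
Field: 349.1069/20 → 17 → R, 16.6128/10 → 1 → B; chars RB.
Square: 9.1069/2 → 4, 6.6128/1 → 6; chars 46.
Subsquare: 1.1069/0.0833333 → 13 → n, 0.6128/0.0416667 → 14 → o; chars no.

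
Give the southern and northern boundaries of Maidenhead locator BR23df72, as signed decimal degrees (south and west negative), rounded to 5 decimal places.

Field B=1, R=17: +1·20° lon, +17·10° lat → SW at lon -160°, lat 80°.
Square 2, 3: +2·2° lon, +3·1° lat → SW at lon -156°, lat 83°.
Subsquare d=3, f=5: +3·0.0833333° lon, +5·0.0416667° lat → SW at lon -155.75°, lat 83.2083°.
Extended square 7, 2: +7·0.00833333° lon, +2·0.00416667° lat → SW at lon -155.692°, lat 83.2167°.
Cell spans 0.00833333° lon × 0.00416667° lat.
south 83.21667, north 83.22083.

83.21667, 83.22083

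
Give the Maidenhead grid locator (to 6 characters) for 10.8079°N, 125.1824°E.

PK20ot

Offset from 180°W / 90°S: lon 305.1824°, lat 100.8079°.
Field: lon ⌊305.1824/20⌋ = 15 → P; lat ⌊100.8079/10⌋ = 10 → K.
Square: lon ⌊5.1824/2⌋ = 2; lat ⌊0.8079/1⌋ = 0.
Subsquare: lon ⌊1.1824/0.0833333⌋ = 14 → o; lat ⌊0.8079/0.0416667⌋ = 19 → t.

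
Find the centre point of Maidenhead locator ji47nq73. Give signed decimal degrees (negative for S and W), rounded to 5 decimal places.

-2.31875, 9.14583

Field J=9, I=8: +9·20° lon, +8·10° lat → SW at lon 0°, lat -10°.
Square 4, 7: +4·2° lon, +7·1° lat → SW at lon 8°, lat -3°.
Subsquare n=13, q=16: +13·0.0833333° lon, +16·0.0416667° lat → SW at lon 9.08333°, lat -2.33333°.
Extended square 7, 3: +7·0.00833333° lon, +3·0.00416667° lat → SW at lon 9.14167°, lat -2.32083°.
Cell spans 0.00833333° lon × 0.00416667° lat. Centre is SW corner plus half of each.
latitude -2.31875, longitude 9.14583.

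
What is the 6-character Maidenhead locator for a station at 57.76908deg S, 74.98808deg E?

MD72lf

Offset from 180°W / 90°S: lon 254.9881°, lat 32.2309°.
Field (20°×10°, letters A–R): lon ⌊254.9881/20⌋ = 12 → M; lat ⌊32.2309/10⌋ = 3 → D.
Square (2°×1°, digits 0–9): lon ⌊14.9881/2⌋ = 7; lat ⌊2.2309/1⌋ = 2.
Subsquare (5′×2.5′, letters a–x): lon ⌊0.9881/0.0833333⌋ = 11 → l; lat ⌊0.2309/0.0416667⌋ = 5 → f.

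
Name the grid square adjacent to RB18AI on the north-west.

Longitude subsquare a = 0; −1 → -1, wraps to 23 = x, carry into square.
Longitude square 1; −1 → 0.
Latitude subsquare i = 8; +1 → 9 = j.

RB08xj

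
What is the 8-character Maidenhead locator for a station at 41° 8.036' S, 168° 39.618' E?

RE48hu97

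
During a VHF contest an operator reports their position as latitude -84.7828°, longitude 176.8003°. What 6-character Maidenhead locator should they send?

RA85jf

Add 180° to longitude and 90° to latitude: 356.8003, 5.2172.
Field: 356.8003/20 → 17 → R, 5.2172/10 → 0 → A; chars RA.
Square: 16.8003/2 → 8, 5.2172/1 → 5; chars 85.
Subsquare: 0.8003/0.0833333 → 9 → j, 0.2172/0.0416667 → 5 → f; chars jf.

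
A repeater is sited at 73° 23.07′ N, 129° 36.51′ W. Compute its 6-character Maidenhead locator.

CQ53ej

Offset from 180°W / 90°S: lon 50.3915°, lat 163.3845°.
Field: lon ⌊50.3915/20⌋ = 2 → C; lat ⌊163.3845/10⌋ = 16 → Q.
Square: lon ⌊10.3915/2⌋ = 5; lat ⌊3.3845/1⌋ = 3.
Subsquare: lon ⌊0.3915/0.0833333⌋ = 4 → e; lat ⌊0.3845/0.0416667⌋ = 9 → j.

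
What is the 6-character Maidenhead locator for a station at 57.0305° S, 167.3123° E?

Shift to the Maidenhead origin (180°W, 90°S): lon 347.3123, lat 32.9695.
Field: 347.3123/20 → 17 → R, 32.9695/10 → 3 → D; chars RD.
Square: 7.3123/2 → 3, 2.9695/1 → 2; chars 32.
Subsquare: 1.3123/0.0833333 → 15 → p, 0.9695/0.0416667 → 23 → x; chars px.

RD32px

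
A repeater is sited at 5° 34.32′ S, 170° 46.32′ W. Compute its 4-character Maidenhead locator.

AI44

Add 180° to longitude and 90° to latitude: 9.23, 84.43.
Field: 9.23/20 → 0 → A, 84.43/10 → 8 → I; chars AI.
Square: 9.23/2 → 4, 4.43/1 → 4; chars 44.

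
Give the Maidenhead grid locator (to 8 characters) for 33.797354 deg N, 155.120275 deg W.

BM23kt51

Add 180° to longitude and 90° to latitude: 24.87973, 123.79735.
Field: lon ⌊24.87973/20⌋ = 1 → B; lat ⌊123.79735/10⌋ = 12 → M.
Square: lon ⌊4.87973/2⌋ = 2; lat ⌊3.79735/1⌋ = 3.
Subsquare: lon ⌊0.87973/0.0833333⌋ = 10 → k; lat ⌊0.79735/0.0416667⌋ = 19 → t.
Extended square: lon ⌊0.04639/0.00833333⌋ = 5; lat ⌊0.00569/0.00416667⌋ = 1.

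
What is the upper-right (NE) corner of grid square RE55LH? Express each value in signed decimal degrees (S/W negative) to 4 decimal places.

-44.6667, 171.0000

Field R=17, E=4: +17·20° lon, +4·10° lat → SW at lon 160°, lat -50°.
Square 5, 5: +5·2° lon, +5·1° lat → SW at lon 170°, lat -45°.
Subsquare l=11, h=7: +11·0.0833333° lon, +7·0.0416667° lat → SW at lon 170.917°, lat -44.7083°.
Cell spans 0.0833333° lon × 0.0416667° lat. NE corner is SW corner plus one full cell.
latitude -44.6667, longitude 171.0000.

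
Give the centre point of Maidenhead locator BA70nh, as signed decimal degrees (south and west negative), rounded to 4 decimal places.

-89.6875, -144.8750

Field B=1, A=0: +1·20° lon, +0·10° lat → SW at lon -160°, lat -90°.
Square 7, 0: +7·2° lon, +0·1° lat → SW at lon -146°, lat -90°.
Subsquare n=13, h=7: +13·0.0833333° lon, +7·0.0416667° lat → SW at lon -144.917°, lat -89.7083°.
Cell spans 0.0833333° lon × 0.0416667° lat. Centre is SW corner plus half of each.
latitude -89.6875, longitude -144.8750.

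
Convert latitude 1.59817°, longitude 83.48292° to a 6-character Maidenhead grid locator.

Add 180° to longitude and 90° to latitude: 263.4829, 91.5982.
Field: lon ⌊263.4829/20⌋ = 13 → N; lat ⌊91.5982/10⌋ = 9 → J.
Square: lon ⌊3.4829/2⌋ = 1; lat ⌊1.5982/1⌋ = 1.
Subsquare: lon ⌊1.4829/0.0833333⌋ = 17 → r; lat ⌊0.5982/0.0416667⌋ = 14 → o.

NJ11ro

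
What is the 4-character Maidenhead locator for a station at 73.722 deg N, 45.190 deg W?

GQ73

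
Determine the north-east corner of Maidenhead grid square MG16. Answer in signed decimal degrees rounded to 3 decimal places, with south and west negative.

Field M=12, G=6: +12·20° lon, +6·10° lat → SW at lon 60°, lat -30°.
Square 1, 6: +1·2° lon, +6·1° lat → SW at lon 62°, lat -24°.
Cell spans 2° lon × 1° lat. NE corner is SW corner plus one full cell.
latitude -23.000, longitude 64.000.

-23.000, 64.000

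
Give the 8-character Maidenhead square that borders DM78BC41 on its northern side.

DM78bc42

Latitude extended square 1; +1 → 2.
The longitude characters are unchanged.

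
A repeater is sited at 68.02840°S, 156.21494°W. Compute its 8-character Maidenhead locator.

BC11vx43

Shift to the Maidenhead origin (180°W, 90°S): lon 23.78506, lat 21.97160.
Field: lon ⌊23.78506/20⌋ = 1 → B; lat ⌊21.97160/10⌋ = 2 → C.
Square: lon ⌊3.78506/2⌋ = 1; lat ⌊1.97160/1⌋ = 1.
Subsquare: lon ⌊1.78506/0.0833333⌋ = 21 → v; lat ⌊0.97160/0.0416667⌋ = 23 → x.
Extended square: lon ⌊0.03506/0.00833333⌋ = 4; lat ⌊0.01327/0.00416667⌋ = 3.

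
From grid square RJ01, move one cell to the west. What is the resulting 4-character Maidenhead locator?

QJ91

Longitude square 0; −1 → -1, wraps to 9, carry into field.
Longitude field R = 17; −1 → 16 = Q.
The latitude characters are unchanged.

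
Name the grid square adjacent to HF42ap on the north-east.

Longitude subsquare a = 0; +1 → 1 = b.
Latitude subsquare p = 15; +1 → 16 = q.

HF42bq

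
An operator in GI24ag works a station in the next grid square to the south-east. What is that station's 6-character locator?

Longitude subsquare a = 0; +1 → 1 = b.
Latitude subsquare g = 6; −1 → 5 = f.

GI24bf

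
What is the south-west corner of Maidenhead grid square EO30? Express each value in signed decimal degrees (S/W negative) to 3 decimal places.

50.000, -94.000

Field E=4, O=14: +4·20° lon, +14·10° lat → SW at lon -100°, lat 50°.
Square 3, 0: +3·2° lon, +0·1° lat → SW at lon -94°, lat 50°.
latitude 50.000, longitude -94.000.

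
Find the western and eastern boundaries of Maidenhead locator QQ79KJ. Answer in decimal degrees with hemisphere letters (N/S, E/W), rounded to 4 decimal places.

154.8333° E, 154.9167° E

Field Q=16, Q=16: +16·20° lon, +16·10° lat → SW at lon 140°, lat 70°.
Square 7, 9: +7·2° lon, +9·1° lat → SW at lon 154°, lat 79°.
Subsquare k=10, j=9: +10·0.0833333° lon, +9·0.0416667° lat → SW at lon 154.833°, lat 79.375°.
Cell spans 0.0833333° lon × 0.0416667° lat.
west 154.8333° E, east 154.9167° E.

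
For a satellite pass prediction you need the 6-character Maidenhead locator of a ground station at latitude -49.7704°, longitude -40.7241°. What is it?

Offset from 180°W / 90°S: lon 139.2759°, lat 40.2296°.
Field: lon ⌊139.2759/20⌋ = 6 → G; lat ⌊40.2296/10⌋ = 4 → E.
Square: lon ⌊19.2759/2⌋ = 9; lat ⌊0.2296/1⌋ = 0.
Subsquare: lon ⌊1.2759/0.0833333⌋ = 15 → p; lat ⌊0.2296/0.0416667⌋ = 5 → f.

GE90pf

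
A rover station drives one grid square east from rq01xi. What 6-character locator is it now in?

RQ11ai

Longitude subsquare x = 23; +1 → 24, wraps to 0 = a, carry into square.
Longitude square 0; +1 → 1.
The latitude characters are unchanged.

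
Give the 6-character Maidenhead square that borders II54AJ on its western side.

II44xj

Longitude subsquare a = 0; −1 → -1, wraps to 23 = x, carry into square.
Longitude square 5; −1 → 4.
The latitude characters are unchanged.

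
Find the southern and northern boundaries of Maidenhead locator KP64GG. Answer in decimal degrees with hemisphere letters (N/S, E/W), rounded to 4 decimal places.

64.2500° N, 64.2917° N

Field K=10, P=15: +10·20° lon, +15·10° lat → SW at lon 20°, lat 60°.
Square 6, 4: +6·2° lon, +4·1° lat → SW at lon 32°, lat 64°.
Subsquare g=6, g=6: +6·0.0833333° lon, +6·0.0416667° lat → SW at lon 32.5°, lat 64.25°.
Cell spans 0.0833333° lon × 0.0416667° lat.
south 64.2500° N, north 64.2917° N.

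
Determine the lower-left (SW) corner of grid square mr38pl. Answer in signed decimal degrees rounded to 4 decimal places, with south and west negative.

88.4583, 67.2500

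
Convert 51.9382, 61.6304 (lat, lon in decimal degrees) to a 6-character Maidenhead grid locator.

Add 180° to longitude and 90° to latitude: 241.6304, 141.9382.
Field: lon ⌊241.6304/20⌋ = 12 → M; lat ⌊141.9382/10⌋ = 14 → O.
Square: lon ⌊1.6304/2⌋ = 0; lat ⌊1.9382/1⌋ = 1.
Subsquare: lon ⌊1.6304/0.0833333⌋ = 19 → t; lat ⌊0.9382/0.0416667⌋ = 22 → w.

MO01tw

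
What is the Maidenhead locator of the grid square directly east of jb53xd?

JB63ad

Longitude subsquare x = 23; +1 → 24, wraps to 0 = a, carry into square.
Longitude square 5; +1 → 6.
The latitude characters are unchanged.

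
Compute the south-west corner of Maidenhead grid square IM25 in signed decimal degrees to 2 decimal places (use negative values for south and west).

Field I=8, M=12: +8·20° lon, +12·10° lat → SW at lon -20°, lat 30°.
Square 2, 5: +2·2° lon, +5·1° lat → SW at lon -16°, lat 35°.
latitude 35.00, longitude -16.00.

35.00, -16.00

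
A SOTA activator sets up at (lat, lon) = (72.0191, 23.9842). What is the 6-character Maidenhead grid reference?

Offset from 180°W / 90°S: lon 203.9842°, lat 162.0191°.
Field: 203.9842/20 → 10 → K, 162.0191/10 → 16 → Q; chars KQ.
Square: 3.9842/2 → 1, 2.0191/1 → 2; chars 12.
Subsquare: 1.9842/0.0833333 → 23 → x, 0.0191/0.0416667 → 0 → a; chars xa.

KQ12xa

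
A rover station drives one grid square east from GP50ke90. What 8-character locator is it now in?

Longitude extended square 9; +1 → 10, wraps to 0, carry into subsquare.
Longitude subsquare k = 10; +1 → 11 = l.
The latitude characters are unchanged.

GP50le00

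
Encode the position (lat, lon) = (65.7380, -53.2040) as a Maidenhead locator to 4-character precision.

Offset from 180°W / 90°S: lon 126.80°, lat 155.74°.
Field: lon ⌊126.80/20⌋ = 6 → G; lat ⌊155.74/10⌋ = 15 → P.
Square: lon ⌊6.80/2⌋ = 3; lat ⌊5.74/1⌋ = 5.

GP35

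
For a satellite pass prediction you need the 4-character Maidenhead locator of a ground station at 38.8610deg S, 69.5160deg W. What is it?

FF51

Offset from 180°W / 90°S: lon 110.48°, lat 51.14°.
Field: 110.48/20 → 5 → F, 51.14/10 → 5 → F; chars FF.
Square: 10.48/2 → 5, 1.14/1 → 1; chars 51.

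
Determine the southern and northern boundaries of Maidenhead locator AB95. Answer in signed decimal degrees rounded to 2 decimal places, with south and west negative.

-75.00, -74.00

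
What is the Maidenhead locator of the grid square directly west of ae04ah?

RE94xh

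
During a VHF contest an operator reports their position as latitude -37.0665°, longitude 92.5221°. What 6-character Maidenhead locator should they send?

Offset from 180°W / 90°S: lon 272.5221°, lat 52.9335°.
Field: lon ⌊272.5221/20⌋ = 13 → N; lat ⌊52.9335/10⌋ = 5 → F.
Square: lon ⌊12.5221/2⌋ = 6; lat ⌊2.9335/1⌋ = 2.
Subsquare: lon ⌊0.5221/0.0833333⌋ = 6 → g; lat ⌊0.9335/0.0416667⌋ = 22 → w.

NF62gw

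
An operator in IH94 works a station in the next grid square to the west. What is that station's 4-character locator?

Longitude square 9; −1 → 8.
The latitude characters are unchanged.

IH84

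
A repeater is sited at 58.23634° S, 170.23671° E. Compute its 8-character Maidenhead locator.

Add 180° to longitude and 90° to latitude: 350.23671, 31.76366.
Field: 350.23671/20 → 17 → R, 31.76366/10 → 3 → D; chars RD.
Square: 10.23671/2 → 5, 1.76366/1 → 1; chars 51.
Subsquare: 0.23671/0.0833333 → 2 → c, 0.76366/0.0416667 → 18 → s; chars cs.
Extended square: 0.07004/0.00833333 → 8, 0.01366/0.00416667 → 3; chars 83.

RD51cs83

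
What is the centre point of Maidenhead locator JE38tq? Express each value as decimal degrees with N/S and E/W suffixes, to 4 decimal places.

41.3125° S, 7.6250° E

Field J=9, E=4: +9·20° lon, +4·10° lat → SW at lon 0°, lat -50°.
Square 3, 8: +3·2° lon, +8·1° lat → SW at lon 6°, lat -42°.
Subsquare t=19, q=16: +19·0.0833333° lon, +16·0.0416667° lat → SW at lon 7.58333°, lat -41.3333°.
Cell spans 0.0833333° lon × 0.0416667° lat. Centre is SW corner plus half of each.
latitude 41.3125° S, longitude 7.6250° E.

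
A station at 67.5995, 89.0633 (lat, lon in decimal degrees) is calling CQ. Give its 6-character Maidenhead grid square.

Shift to the Maidenhead origin (180°W, 90°S): lon 269.0633, lat 157.5995.
Field: 269.0633/20 → 13 → N, 157.5995/10 → 15 → P; chars NP.
Square: 9.0633/2 → 4, 7.5995/1 → 7; chars 47.
Subsquare: 1.0633/0.0833333 → 12 → m, 0.5995/0.0416667 → 14 → o; chars mo.

NP47mo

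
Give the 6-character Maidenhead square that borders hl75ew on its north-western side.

Longitude subsquare e = 4; −1 → 3 = d.
Latitude subsquare w = 22; +1 → 23 = x.

HL75dx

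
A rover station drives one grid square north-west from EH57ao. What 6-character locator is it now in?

EH47xp

Longitude subsquare a = 0; −1 → -1, wraps to 23 = x, carry into square.
Longitude square 5; −1 → 4.
Latitude subsquare o = 14; +1 → 15 = p.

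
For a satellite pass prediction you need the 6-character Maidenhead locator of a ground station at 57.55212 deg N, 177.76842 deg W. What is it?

AO17cn

Add 180° to longitude and 90° to latitude: 2.2316, 147.5521.
Field: 2.2316/20 → 0 → A, 147.5521/10 → 14 → O; chars AO.
Square: 2.2316/2 → 1, 7.5521/1 → 7; chars 17.
Subsquare: 0.2316/0.0833333 → 2 → c, 0.5521/0.0416667 → 13 → n; chars cn.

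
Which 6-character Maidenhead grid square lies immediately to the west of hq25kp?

Longitude subsquare k = 10; −1 → 9 = j.
The latitude characters are unchanged.

HQ25jp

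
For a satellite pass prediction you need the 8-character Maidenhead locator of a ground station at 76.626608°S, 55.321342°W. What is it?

Add 180° to longitude and 90° to latitude: 124.67866, 13.37339.
Field (20°×10°, letters A–R): lon ⌊124.67866/20⌋ = 6 → G; lat ⌊13.37339/10⌋ = 1 → B.
Square (2°×1°, digits 0–9): lon ⌊4.67866/2⌋ = 2; lat ⌊3.37339/1⌋ = 3.
Subsquare (5′×2.5′, letters a–x): lon ⌊0.67866/0.0833333⌋ = 8 → i; lat ⌊0.37339/0.0416667⌋ = 8 → i.
Extended square (30″×15″, digits 0–9): lon ⌊0.01199/0.00833333⌋ = 1; lat ⌊0.04006/0.00416667⌋ = 9.

GB23ii19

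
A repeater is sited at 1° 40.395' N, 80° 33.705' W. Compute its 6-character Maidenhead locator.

EJ91rq

Add 180° to longitude and 90° to latitude: 99.4382, 91.6732.
Field (20°×10°, letters A–R): 99.4382/20 → 4 → E, 91.6732/10 → 9 → J; chars EJ.
Square (2°×1°, digits 0–9): 19.4382/2 → 9, 1.6732/1 → 1; chars 91.
Subsquare (5′×2.5′, letters a–x): 1.4382/0.0833333 → 17 → r, 0.6732/0.0416667 → 16 → q; chars rq.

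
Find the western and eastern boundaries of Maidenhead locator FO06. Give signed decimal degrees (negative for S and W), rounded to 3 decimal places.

-80.000, -78.000

Field F=5, O=14: +5·20° lon, +14·10° lat → SW at lon -80°, lat 50°.
Square 0, 6: +0·2° lon, +6·1° lat → SW at lon -80°, lat 56°.
Cell spans 2° lon × 1° lat.
west -80.000, east -78.000.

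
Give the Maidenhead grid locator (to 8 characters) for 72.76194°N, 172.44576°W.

Offset from 180°W / 90°S: lon 7.55424°, lat 162.76194°.
Field: 7.55424/20 → 0 → A, 162.76194/10 → 16 → Q; chars AQ.
Square: 7.55424/2 → 3, 2.76194/1 → 2; chars 32.
Subsquare: 1.55424/0.0833333 → 18 → s, 0.76194/0.0416667 → 18 → s; chars ss.
Extended square: 0.05424/0.00833333 → 6, 0.01194/0.00416667 → 2; chars 62.

AQ32ss62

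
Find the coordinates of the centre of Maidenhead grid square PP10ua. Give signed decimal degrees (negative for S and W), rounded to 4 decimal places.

60.0208, 123.7083

Field P=15, P=15: +15·20° lon, +15·10° lat → SW at lon 120°, lat 60°.
Square 1, 0: +1·2° lon, +0·1° lat → SW at lon 122°, lat 60°.
Subsquare u=20, a=0: +20·0.0833333° lon, +0·0.0416667° lat → SW at lon 123.667°, lat 60°.
Cell spans 0.0833333° lon × 0.0416667° lat. Centre is SW corner plus half of each.
latitude 60.0208, longitude 123.7083.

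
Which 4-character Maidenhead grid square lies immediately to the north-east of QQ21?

QQ32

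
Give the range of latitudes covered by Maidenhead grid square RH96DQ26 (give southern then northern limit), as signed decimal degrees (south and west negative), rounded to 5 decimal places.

-13.30833, -13.30417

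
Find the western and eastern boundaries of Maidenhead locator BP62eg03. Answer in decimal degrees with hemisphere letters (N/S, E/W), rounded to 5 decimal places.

147.66667° W, 147.65833° W

Field B=1, P=15: +1·20° lon, +15·10° lat → SW at lon -160°, lat 60°.
Square 6, 2: +6·2° lon, +2·1° lat → SW at lon -148°, lat 62°.
Subsquare e=4, g=6: +4·0.0833333° lon, +6·0.0416667° lat → SW at lon -147.667°, lat 62.25°.
Extended square 0, 3: +0·0.00833333° lon, +3·0.00416667° lat → SW at lon -147.667°, lat 62.2625°.
Cell spans 0.00833333° lon × 0.00416667° lat.
west 147.66667° W, east 147.65833° W.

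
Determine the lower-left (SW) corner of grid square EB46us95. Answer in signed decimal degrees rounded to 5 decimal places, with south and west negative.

-73.22917, -90.25833

Field E=4, B=1: +4·20° lon, +1·10° lat → SW at lon -100°, lat -80°.
Square 4, 6: +4·2° lon, +6·1° lat → SW at lon -92°, lat -74°.
Subsquare u=20, s=18: +20·0.0833333° lon, +18·0.0416667° lat → SW at lon -90.3333°, lat -73.25°.
Extended square 9, 5: +9·0.00833333° lon, +5·0.00416667° lat → SW at lon -90.2583°, lat -73.2292°.
latitude -73.22917, longitude -90.25833.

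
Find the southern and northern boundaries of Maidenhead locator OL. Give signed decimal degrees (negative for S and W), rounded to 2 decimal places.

Field O=14, L=11: +14·20° lon, +11·10° lat → SW at lon 100°, lat 20°.
Cell spans 20° lon × 10° lat.
south 20.00, north 30.00.

20.00, 30.00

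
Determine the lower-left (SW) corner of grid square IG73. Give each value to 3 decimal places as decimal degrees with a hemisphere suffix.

27.000° S, 6.000° W

Field I=8, G=6: +8·20° lon, +6·10° lat → SW at lon -20°, lat -30°.
Square 7, 3: +7·2° lon, +3·1° lat → SW at lon -6°, lat -27°.
latitude 27.000° S, longitude 6.000° W.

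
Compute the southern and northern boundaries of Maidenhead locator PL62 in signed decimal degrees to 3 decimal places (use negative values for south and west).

22.000, 23.000

Field P=15, L=11: +15·20° lon, +11·10° lat → SW at lon 120°, lat 20°.
Square 6, 2: +6·2° lon, +2·1° lat → SW at lon 132°, lat 22°.
Cell spans 2° lon × 1° lat.
south 22.000, north 23.000.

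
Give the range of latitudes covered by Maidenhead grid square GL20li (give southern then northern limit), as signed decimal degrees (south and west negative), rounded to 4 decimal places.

20.3333, 20.3750

Field G=6, L=11: +6·20° lon, +11·10° lat → SW at lon -60°, lat 20°.
Square 2, 0: +2·2° lon, +0·1° lat → SW at lon -56°, lat 20°.
Subsquare l=11, i=8: +11·0.0833333° lon, +8·0.0416667° lat → SW at lon -55.0833°, lat 20.3333°.
Cell spans 0.0833333° lon × 0.0416667° lat.
south 20.3333, north 20.3750.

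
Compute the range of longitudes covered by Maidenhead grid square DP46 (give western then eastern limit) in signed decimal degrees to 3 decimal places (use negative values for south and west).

Field D=3, P=15: +3·20° lon, +15·10° lat → SW at lon -120°, lat 60°.
Square 4, 6: +4·2° lon, +6·1° lat → SW at lon -112°, lat 66°.
Cell spans 2° lon × 1° lat.
west -112.000, east -110.000.

-112.000, -110.000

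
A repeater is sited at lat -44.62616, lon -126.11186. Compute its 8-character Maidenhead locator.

Add 180° to longitude and 90° to latitude: 53.88814, 45.37384.
Field (20°×10°, letters A–R): lon ⌊53.88814/20⌋ = 2 → C; lat ⌊45.37384/10⌋ = 4 → E.
Square (2°×1°, digits 0–9): lon ⌊13.88814/2⌋ = 6; lat ⌊5.37384/1⌋ = 5.
Subsquare (5′×2.5′, letters a–x): lon ⌊1.88814/0.0833333⌋ = 22 → w; lat ⌊0.37384/0.0416667⌋ = 8 → i.
Extended square (30″×15″, digits 0–9): lon ⌊0.05481/0.00833333⌋ = 6; lat ⌊0.04051/0.00416667⌋ = 9.

CE65wi69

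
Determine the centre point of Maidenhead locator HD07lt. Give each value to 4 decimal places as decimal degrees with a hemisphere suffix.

52.1875° S, 39.0417° W

Field H=7, D=3: +7·20° lon, +3·10° lat → SW at lon -40°, lat -60°.
Square 0, 7: +0·2° lon, +7·1° lat → SW at lon -40°, lat -53°.
Subsquare l=11, t=19: +11·0.0833333° lon, +19·0.0416667° lat → SW at lon -39.0833°, lat -52.2083°.
Cell spans 0.0833333° lon × 0.0416667° lat. Centre is SW corner plus half of each.
latitude 52.1875° S, longitude 39.0417° W.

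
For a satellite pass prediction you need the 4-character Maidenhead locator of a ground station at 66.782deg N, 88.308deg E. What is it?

Offset from 180°W / 90°S: lon 268.31°, lat 156.78°.
Field (20°×10°, letters A–R): 268.31/20 → 13 → N, 156.78/10 → 15 → P; chars NP.
Square (2°×1°, digits 0–9): 8.31/2 → 4, 6.78/1 → 6; chars 46.

NP46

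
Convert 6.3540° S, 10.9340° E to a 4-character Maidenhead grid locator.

Add 180° to longitude and 90° to latitude: 190.93, 83.65.
Field: lon ⌊190.93/20⌋ = 9 → J; lat ⌊83.65/10⌋ = 8 → I.
Square: lon ⌊10.93/2⌋ = 5; lat ⌊3.65/1⌋ = 3.

JI53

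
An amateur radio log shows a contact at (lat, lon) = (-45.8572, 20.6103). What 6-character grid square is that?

Shift to the Maidenhead origin (180°W, 90°S): lon 200.6103, lat 44.1428.
Field (20°×10°, letters A–R): 200.6103/20 → 10 → K, 44.1428/10 → 4 → E; chars KE.
Square (2°×1°, digits 0–9): 0.6103/2 → 0, 4.1428/1 → 4; chars 04.
Subsquare (5′×2.5′, letters a–x): 0.6103/0.0833333 → 7 → h, 0.1428/0.0416667 → 3 → d; chars hd.

KE04hd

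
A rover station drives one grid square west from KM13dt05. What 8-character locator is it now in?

KM13ct95

Longitude extended square 0; −1 → -1, wraps to 9, carry into subsquare.
Longitude subsquare d = 3; −1 → 2 = c.
The latitude characters are unchanged.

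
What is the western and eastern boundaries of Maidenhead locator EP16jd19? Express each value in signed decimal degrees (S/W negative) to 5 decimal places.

-97.24167, -97.23333

Field E=4, P=15: +4·20° lon, +15·10° lat → SW at lon -100°, lat 60°.
Square 1, 6: +1·2° lon, +6·1° lat → SW at lon -98°, lat 66°.
Subsquare j=9, d=3: +9·0.0833333° lon, +3·0.0416667° lat → SW at lon -97.25°, lat 66.125°.
Extended square 1, 9: +1·0.00833333° lon, +9·0.00416667° lat → SW at lon -97.2417°, lat 66.1625°.
Cell spans 0.00833333° lon × 0.00416667° lat.
west -97.24167, east -97.23333.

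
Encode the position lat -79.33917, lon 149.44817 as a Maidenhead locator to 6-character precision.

QB40rp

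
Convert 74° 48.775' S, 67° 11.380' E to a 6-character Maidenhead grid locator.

Shift to the Maidenhead origin (180°W, 90°S): lon 247.1897, lat 15.1871.
Field: 247.1897/20 → 12 → M, 15.1871/10 → 1 → B; chars MB.
Square: 7.1897/2 → 3, 5.1871/1 → 5; chars 35.
Subsquare: 1.1897/0.0833333 → 14 → o, 0.1871/0.0416667 → 4 → e; chars oe.

MB35oe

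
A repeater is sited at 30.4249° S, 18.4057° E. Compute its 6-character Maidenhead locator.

JF99en

Shift to the Maidenhead origin (180°W, 90°S): lon 198.4057, lat 59.5751.
Field: 198.4057/20 → 9 → J, 59.5751/10 → 5 → F; chars JF.
Square: 18.4057/2 → 9, 9.5751/1 → 9; chars 99.
Subsquare: 0.4057/0.0833333 → 4 → e, 0.5751/0.0416667 → 13 → n; chars en.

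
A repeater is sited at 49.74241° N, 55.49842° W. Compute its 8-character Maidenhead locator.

Offset from 180°W / 90°S: lon 124.50158°, lat 139.74241°.
Field (20°×10°, letters A–R): 124.50158/20 → 6 → G, 139.74241/10 → 13 → N; chars GN.
Square (2°×1°, digits 0–9): 4.50158/2 → 2, 9.74241/1 → 9; chars 29.
Subsquare (5′×2.5′, letters a–x): 0.50158/0.0833333 → 6 → g, 0.74241/0.0416667 → 17 → r; chars gr.
Extended square (30″×15″, digits 0–9): 0.00158/0.00833333 → 0, 0.03408/0.00416667 → 8; chars 08.

GN29gr08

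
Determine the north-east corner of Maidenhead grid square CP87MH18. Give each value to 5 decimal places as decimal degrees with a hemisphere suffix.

67.32917° N, 122.98333° W

Field C=2, P=15: +2·20° lon, +15·10° lat → SW at lon -140°, lat 60°.
Square 8, 7: +8·2° lon, +7·1° lat → SW at lon -124°, lat 67°.
Subsquare m=12, h=7: +12·0.0833333° lon, +7·0.0416667° lat → SW at lon -123°, lat 67.2917°.
Extended square 1, 8: +1·0.00833333° lon, +8·0.00416667° lat → SW at lon -122.992°, lat 67.325°.
Cell spans 0.00833333° lon × 0.00416667° lat. NE corner is SW corner plus one full cell.
latitude 67.32917° N, longitude 122.98333° W.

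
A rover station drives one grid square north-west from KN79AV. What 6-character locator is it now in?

KN69xw

Longitude subsquare a = 0; −1 → -1, wraps to 23 = x, carry into square.
Longitude square 7; −1 → 6.
Latitude subsquare v = 21; +1 → 22 = w.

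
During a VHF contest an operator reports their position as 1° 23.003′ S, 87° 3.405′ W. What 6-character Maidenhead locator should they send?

Shift to the Maidenhead origin (180°W, 90°S): lon 92.9433, lat 88.6166.
Field: 92.9433/20 → 4 → E, 88.6166/10 → 8 → I; chars EI.
Square: 12.9433/2 → 6, 8.6166/1 → 8; chars 68.
Subsquare: 0.9433/0.0833333 → 11 → l, 0.6166/0.0416667 → 14 → o; chars lo.

EI68lo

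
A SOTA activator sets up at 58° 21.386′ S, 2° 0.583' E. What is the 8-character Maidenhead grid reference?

JD11ap14

Shift to the Maidenhead origin (180°W, 90°S): lon 182.00972, lat 31.64357.
Field (20°×10°, letters A–R): lon ⌊182.00972/20⌋ = 9 → J; lat ⌊31.64357/10⌋ = 3 → D.
Square (2°×1°, digits 0–9): lon ⌊2.00972/2⌋ = 1; lat ⌊1.64357/1⌋ = 1.
Subsquare (5′×2.5′, letters a–x): lon ⌊0.00972/0.0833333⌋ = 0 → a; lat ⌊0.64357/0.0416667⌋ = 15 → p.
Extended square (30″×15″, digits 0–9): lon ⌊0.00972/0.00833333⌋ = 1; lat ⌊0.01857/0.00416667⌋ = 4.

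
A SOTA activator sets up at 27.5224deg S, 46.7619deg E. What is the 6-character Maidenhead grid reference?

LG32jl

Offset from 180°W / 90°S: lon 226.7619°, lat 62.4776°.
Field: lon ⌊226.7619/20⌋ = 11 → L; lat ⌊62.4776/10⌋ = 6 → G.
Square: lon ⌊6.7619/2⌋ = 3; lat ⌊2.4776/1⌋ = 2.
Subsquare: lon ⌊0.7619/0.0833333⌋ = 9 → j; lat ⌊0.4776/0.0416667⌋ = 11 → l.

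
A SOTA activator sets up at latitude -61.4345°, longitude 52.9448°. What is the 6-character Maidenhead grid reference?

Shift to the Maidenhead origin (180°W, 90°S): lon 232.9448, lat 28.5655.
Field (20°×10°, letters A–R): 232.9448/20 → 11 → L, 28.5655/10 → 2 → C; chars LC.
Square (2°×1°, digits 0–9): 12.9448/2 → 6, 8.5655/1 → 8; chars 68.
Subsquare (5′×2.5′, letters a–x): 0.9448/0.0833333 → 11 → l, 0.5655/0.0416667 → 13 → n; chars ln.

LC68ln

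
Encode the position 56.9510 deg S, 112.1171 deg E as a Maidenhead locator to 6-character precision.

Offset from 180°W / 90°S: lon 292.1171°, lat 33.0490°.
Field: 292.1171/20 → 14 → O, 33.0490/10 → 3 → D; chars OD.
Square: 12.1171/2 → 6, 3.0490/1 → 3; chars 63.
Subsquare: 0.1171/0.0833333 → 1 → b, 0.0490/0.0416667 → 1 → b; chars bb.

OD63bb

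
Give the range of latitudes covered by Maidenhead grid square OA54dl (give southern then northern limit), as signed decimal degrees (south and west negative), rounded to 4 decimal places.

-85.5417, -85.5000

Field O=14, A=0: +14·20° lon, +0·10° lat → SW at lon 100°, lat -90°.
Square 5, 4: +5·2° lon, +4·1° lat → SW at lon 110°, lat -86°.
Subsquare d=3, l=11: +3·0.0833333° lon, +11·0.0416667° lat → SW at lon 110.25°, lat -85.5417°.
Cell spans 0.0833333° lon × 0.0416667° lat.
south -85.5417, north -85.5000.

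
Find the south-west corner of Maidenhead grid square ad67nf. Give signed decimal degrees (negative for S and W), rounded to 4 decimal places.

-52.7917, -166.9167

Field A=0, D=3: +0·20° lon, +3·10° lat → SW at lon -180°, lat -60°.
Square 6, 7: +6·2° lon, +7·1° lat → SW at lon -168°, lat -53°.
Subsquare n=13, f=5: +13·0.0833333° lon, +5·0.0416667° lat → SW at lon -166.917°, lat -52.7917°.
latitude -52.7917, longitude -166.9167.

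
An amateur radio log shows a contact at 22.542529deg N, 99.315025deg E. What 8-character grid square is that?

Add 180° to longitude and 90° to latitude: 279.31502, 112.54253.
Field: 279.31502/20 → 13 → N, 112.54253/10 → 11 → L; chars NL.
Square: 19.31502/2 → 9, 2.54253/1 → 2; chars 92.
Subsquare: 1.31502/0.0833333 → 15 → p, 0.54253/0.0416667 → 13 → n; chars pn.
Extended square: 0.06502/0.00833333 → 7, 0.00086/0.00416667 → 0; chars 70.

NL92pn70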